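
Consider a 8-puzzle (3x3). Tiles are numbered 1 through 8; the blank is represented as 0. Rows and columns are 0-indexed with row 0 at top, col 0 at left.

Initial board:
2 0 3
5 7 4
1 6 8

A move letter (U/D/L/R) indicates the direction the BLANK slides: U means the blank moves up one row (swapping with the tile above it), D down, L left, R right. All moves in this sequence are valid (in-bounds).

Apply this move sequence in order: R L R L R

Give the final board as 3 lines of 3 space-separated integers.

After move 1 (R):
2 3 0
5 7 4
1 6 8

After move 2 (L):
2 0 3
5 7 4
1 6 8

After move 3 (R):
2 3 0
5 7 4
1 6 8

After move 4 (L):
2 0 3
5 7 4
1 6 8

After move 5 (R):
2 3 0
5 7 4
1 6 8

Answer: 2 3 0
5 7 4
1 6 8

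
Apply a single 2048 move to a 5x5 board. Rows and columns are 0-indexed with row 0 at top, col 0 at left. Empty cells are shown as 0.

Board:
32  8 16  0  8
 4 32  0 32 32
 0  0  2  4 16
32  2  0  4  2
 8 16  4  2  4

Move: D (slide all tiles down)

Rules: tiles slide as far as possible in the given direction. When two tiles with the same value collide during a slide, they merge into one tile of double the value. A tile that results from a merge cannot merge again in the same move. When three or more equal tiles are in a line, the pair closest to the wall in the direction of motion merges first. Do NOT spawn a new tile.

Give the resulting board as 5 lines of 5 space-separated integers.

Answer:  0  0  0  0  8
32  8  0  0 32
 4 32 16 32 16
32  2  2  8  2
 8 16  4  2  4

Derivation:
Slide down:
col 0: [32, 4, 0, 32, 8] -> [0, 32, 4, 32, 8]
col 1: [8, 32, 0, 2, 16] -> [0, 8, 32, 2, 16]
col 2: [16, 0, 2, 0, 4] -> [0, 0, 16, 2, 4]
col 3: [0, 32, 4, 4, 2] -> [0, 0, 32, 8, 2]
col 4: [8, 32, 16, 2, 4] -> [8, 32, 16, 2, 4]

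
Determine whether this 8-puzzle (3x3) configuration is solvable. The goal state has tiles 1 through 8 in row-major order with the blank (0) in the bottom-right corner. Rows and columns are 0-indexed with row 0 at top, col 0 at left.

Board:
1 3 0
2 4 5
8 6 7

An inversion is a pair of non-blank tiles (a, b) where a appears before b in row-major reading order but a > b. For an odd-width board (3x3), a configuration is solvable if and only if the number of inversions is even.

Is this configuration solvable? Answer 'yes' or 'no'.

Inversions (pairs i<j in row-major order where tile[i] > tile[j] > 0): 3
3 is odd, so the puzzle is not solvable.

Answer: no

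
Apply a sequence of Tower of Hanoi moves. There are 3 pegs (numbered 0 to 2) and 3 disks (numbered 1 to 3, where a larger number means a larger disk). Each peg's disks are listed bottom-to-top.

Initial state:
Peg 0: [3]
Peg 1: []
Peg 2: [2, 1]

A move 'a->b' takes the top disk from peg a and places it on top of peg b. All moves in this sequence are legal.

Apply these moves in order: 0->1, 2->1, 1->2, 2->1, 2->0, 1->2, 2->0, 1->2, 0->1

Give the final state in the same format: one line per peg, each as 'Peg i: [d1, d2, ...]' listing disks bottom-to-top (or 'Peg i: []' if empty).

Answer: Peg 0: [2]
Peg 1: [1]
Peg 2: [3]

Derivation:
After move 1 (0->1):
Peg 0: []
Peg 1: [3]
Peg 2: [2, 1]

After move 2 (2->1):
Peg 0: []
Peg 1: [3, 1]
Peg 2: [2]

After move 3 (1->2):
Peg 0: []
Peg 1: [3]
Peg 2: [2, 1]

After move 4 (2->1):
Peg 0: []
Peg 1: [3, 1]
Peg 2: [2]

After move 5 (2->0):
Peg 0: [2]
Peg 1: [3, 1]
Peg 2: []

After move 6 (1->2):
Peg 0: [2]
Peg 1: [3]
Peg 2: [1]

After move 7 (2->0):
Peg 0: [2, 1]
Peg 1: [3]
Peg 2: []

After move 8 (1->2):
Peg 0: [2, 1]
Peg 1: []
Peg 2: [3]

After move 9 (0->1):
Peg 0: [2]
Peg 1: [1]
Peg 2: [3]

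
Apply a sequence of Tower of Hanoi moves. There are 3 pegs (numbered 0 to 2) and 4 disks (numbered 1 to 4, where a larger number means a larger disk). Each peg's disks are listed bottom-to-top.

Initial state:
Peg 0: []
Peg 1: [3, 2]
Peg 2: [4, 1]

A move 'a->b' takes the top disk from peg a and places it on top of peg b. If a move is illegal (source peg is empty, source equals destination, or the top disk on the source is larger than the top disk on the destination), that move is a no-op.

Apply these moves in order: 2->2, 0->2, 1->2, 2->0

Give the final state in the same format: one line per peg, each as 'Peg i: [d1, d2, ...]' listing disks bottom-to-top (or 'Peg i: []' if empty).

After move 1 (2->2):
Peg 0: []
Peg 1: [3, 2]
Peg 2: [4, 1]

After move 2 (0->2):
Peg 0: []
Peg 1: [3, 2]
Peg 2: [4, 1]

After move 3 (1->2):
Peg 0: []
Peg 1: [3, 2]
Peg 2: [4, 1]

After move 4 (2->0):
Peg 0: [1]
Peg 1: [3, 2]
Peg 2: [4]

Answer: Peg 0: [1]
Peg 1: [3, 2]
Peg 2: [4]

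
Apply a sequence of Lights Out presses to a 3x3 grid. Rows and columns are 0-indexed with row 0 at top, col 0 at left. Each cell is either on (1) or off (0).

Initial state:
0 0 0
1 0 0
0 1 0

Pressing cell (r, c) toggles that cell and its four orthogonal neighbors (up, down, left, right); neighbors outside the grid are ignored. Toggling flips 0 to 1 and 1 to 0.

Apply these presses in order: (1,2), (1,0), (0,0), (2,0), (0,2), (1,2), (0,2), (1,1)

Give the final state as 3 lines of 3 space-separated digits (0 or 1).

Answer: 0 0 0
1 0 1
0 1 0

Derivation:
After press 1 at (1,2):
0 0 1
1 1 1
0 1 1

After press 2 at (1,0):
1 0 1
0 0 1
1 1 1

After press 3 at (0,0):
0 1 1
1 0 1
1 1 1

After press 4 at (2,0):
0 1 1
0 0 1
0 0 1

After press 5 at (0,2):
0 0 0
0 0 0
0 0 1

After press 6 at (1,2):
0 0 1
0 1 1
0 0 0

After press 7 at (0,2):
0 1 0
0 1 0
0 0 0

After press 8 at (1,1):
0 0 0
1 0 1
0 1 0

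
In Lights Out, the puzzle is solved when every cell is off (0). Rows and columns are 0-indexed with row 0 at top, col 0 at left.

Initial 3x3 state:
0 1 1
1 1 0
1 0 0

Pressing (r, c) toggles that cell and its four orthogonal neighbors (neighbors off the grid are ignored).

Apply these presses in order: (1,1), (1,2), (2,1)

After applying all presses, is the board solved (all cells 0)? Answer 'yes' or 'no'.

After press 1 at (1,1):
0 0 1
0 0 1
1 1 0

After press 2 at (1,2):
0 0 0
0 1 0
1 1 1

After press 3 at (2,1):
0 0 0
0 0 0
0 0 0

Lights still on: 0

Answer: yes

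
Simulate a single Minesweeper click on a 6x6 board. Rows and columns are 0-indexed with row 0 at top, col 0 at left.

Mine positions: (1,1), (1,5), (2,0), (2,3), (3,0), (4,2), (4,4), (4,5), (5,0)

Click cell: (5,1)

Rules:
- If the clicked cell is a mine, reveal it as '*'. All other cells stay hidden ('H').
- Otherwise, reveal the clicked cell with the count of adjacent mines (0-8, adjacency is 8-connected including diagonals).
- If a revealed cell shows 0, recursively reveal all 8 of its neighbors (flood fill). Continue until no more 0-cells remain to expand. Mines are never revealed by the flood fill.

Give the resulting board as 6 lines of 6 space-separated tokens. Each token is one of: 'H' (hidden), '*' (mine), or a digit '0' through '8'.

H H H H H H
H H H H H H
H H H H H H
H H H H H H
H H H H H H
H 2 H H H H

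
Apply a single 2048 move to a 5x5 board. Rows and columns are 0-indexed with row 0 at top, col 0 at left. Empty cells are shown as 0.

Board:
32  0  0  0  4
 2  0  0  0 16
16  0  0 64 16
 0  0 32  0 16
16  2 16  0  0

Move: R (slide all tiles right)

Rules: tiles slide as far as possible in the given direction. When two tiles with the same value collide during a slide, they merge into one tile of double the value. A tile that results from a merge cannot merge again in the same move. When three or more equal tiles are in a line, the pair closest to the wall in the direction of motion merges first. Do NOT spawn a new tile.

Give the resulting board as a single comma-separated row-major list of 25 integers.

Slide right:
row 0: [32, 0, 0, 0, 4] -> [0, 0, 0, 32, 4]
row 1: [2, 0, 0, 0, 16] -> [0, 0, 0, 2, 16]
row 2: [16, 0, 0, 64, 16] -> [0, 0, 16, 64, 16]
row 3: [0, 0, 32, 0, 16] -> [0, 0, 0, 32, 16]
row 4: [16, 2, 16, 0, 0] -> [0, 0, 16, 2, 16]

Answer: 0, 0, 0, 32, 4, 0, 0, 0, 2, 16, 0, 0, 16, 64, 16, 0, 0, 0, 32, 16, 0, 0, 16, 2, 16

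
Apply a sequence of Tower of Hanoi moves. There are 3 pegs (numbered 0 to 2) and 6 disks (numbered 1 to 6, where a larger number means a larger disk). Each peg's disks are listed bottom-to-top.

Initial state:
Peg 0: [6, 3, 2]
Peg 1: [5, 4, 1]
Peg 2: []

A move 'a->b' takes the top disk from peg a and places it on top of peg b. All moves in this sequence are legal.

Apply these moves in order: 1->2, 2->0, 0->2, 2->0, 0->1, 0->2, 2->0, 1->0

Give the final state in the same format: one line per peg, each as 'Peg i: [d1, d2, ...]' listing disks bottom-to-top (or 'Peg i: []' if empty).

After move 1 (1->2):
Peg 0: [6, 3, 2]
Peg 1: [5, 4]
Peg 2: [1]

After move 2 (2->0):
Peg 0: [6, 3, 2, 1]
Peg 1: [5, 4]
Peg 2: []

After move 3 (0->2):
Peg 0: [6, 3, 2]
Peg 1: [5, 4]
Peg 2: [1]

After move 4 (2->0):
Peg 0: [6, 3, 2, 1]
Peg 1: [5, 4]
Peg 2: []

After move 5 (0->1):
Peg 0: [6, 3, 2]
Peg 1: [5, 4, 1]
Peg 2: []

After move 6 (0->2):
Peg 0: [6, 3]
Peg 1: [5, 4, 1]
Peg 2: [2]

After move 7 (2->0):
Peg 0: [6, 3, 2]
Peg 1: [5, 4, 1]
Peg 2: []

After move 8 (1->0):
Peg 0: [6, 3, 2, 1]
Peg 1: [5, 4]
Peg 2: []

Answer: Peg 0: [6, 3, 2, 1]
Peg 1: [5, 4]
Peg 2: []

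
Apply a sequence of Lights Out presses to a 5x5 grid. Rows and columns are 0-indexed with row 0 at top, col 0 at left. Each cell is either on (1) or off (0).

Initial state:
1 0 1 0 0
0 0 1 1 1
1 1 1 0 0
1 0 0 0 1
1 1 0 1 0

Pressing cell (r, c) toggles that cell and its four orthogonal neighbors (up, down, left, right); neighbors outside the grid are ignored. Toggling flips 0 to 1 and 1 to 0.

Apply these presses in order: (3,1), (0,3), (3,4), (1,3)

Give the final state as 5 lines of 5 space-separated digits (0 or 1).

After press 1 at (3,1):
1 0 1 0 0
0 0 1 1 1
1 0 1 0 0
0 1 1 0 1
1 0 0 1 0

After press 2 at (0,3):
1 0 0 1 1
0 0 1 0 1
1 0 1 0 0
0 1 1 0 1
1 0 0 1 0

After press 3 at (3,4):
1 0 0 1 1
0 0 1 0 1
1 0 1 0 1
0 1 1 1 0
1 0 0 1 1

After press 4 at (1,3):
1 0 0 0 1
0 0 0 1 0
1 0 1 1 1
0 1 1 1 0
1 0 0 1 1

Answer: 1 0 0 0 1
0 0 0 1 0
1 0 1 1 1
0 1 1 1 0
1 0 0 1 1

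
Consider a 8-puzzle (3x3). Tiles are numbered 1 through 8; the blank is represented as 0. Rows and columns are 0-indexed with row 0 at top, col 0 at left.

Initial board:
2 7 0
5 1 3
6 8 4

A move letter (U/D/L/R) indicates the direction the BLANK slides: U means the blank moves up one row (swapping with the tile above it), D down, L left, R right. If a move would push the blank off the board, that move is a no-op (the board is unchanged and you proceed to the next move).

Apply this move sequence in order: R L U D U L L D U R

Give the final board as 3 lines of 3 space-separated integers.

After move 1 (R):
2 7 0
5 1 3
6 8 4

After move 2 (L):
2 0 7
5 1 3
6 8 4

After move 3 (U):
2 0 7
5 1 3
6 8 4

After move 4 (D):
2 1 7
5 0 3
6 8 4

After move 5 (U):
2 0 7
5 1 3
6 8 4

After move 6 (L):
0 2 7
5 1 3
6 8 4

After move 7 (L):
0 2 7
5 1 3
6 8 4

After move 8 (D):
5 2 7
0 1 3
6 8 4

After move 9 (U):
0 2 7
5 1 3
6 8 4

After move 10 (R):
2 0 7
5 1 3
6 8 4

Answer: 2 0 7
5 1 3
6 8 4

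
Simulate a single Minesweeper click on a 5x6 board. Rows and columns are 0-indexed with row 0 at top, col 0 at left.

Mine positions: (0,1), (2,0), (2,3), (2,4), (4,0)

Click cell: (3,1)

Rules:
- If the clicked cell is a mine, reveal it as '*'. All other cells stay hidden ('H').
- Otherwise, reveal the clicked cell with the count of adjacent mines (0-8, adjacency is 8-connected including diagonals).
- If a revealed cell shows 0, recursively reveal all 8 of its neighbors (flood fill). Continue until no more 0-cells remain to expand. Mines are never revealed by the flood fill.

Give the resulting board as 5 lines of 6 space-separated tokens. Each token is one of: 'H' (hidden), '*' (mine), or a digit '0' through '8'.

H H H H H H
H H H H H H
H H H H H H
H 2 H H H H
H H H H H H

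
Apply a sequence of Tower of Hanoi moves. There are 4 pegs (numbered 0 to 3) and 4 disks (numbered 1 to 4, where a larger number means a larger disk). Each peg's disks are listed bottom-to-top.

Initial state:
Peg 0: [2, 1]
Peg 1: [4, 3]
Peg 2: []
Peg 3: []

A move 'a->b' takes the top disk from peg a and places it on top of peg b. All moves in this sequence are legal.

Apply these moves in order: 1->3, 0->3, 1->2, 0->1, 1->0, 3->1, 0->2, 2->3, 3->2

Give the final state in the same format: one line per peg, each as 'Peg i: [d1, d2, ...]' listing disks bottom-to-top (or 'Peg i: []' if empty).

Answer: Peg 0: []
Peg 1: [1]
Peg 2: [4, 2]
Peg 3: [3]

Derivation:
After move 1 (1->3):
Peg 0: [2, 1]
Peg 1: [4]
Peg 2: []
Peg 3: [3]

After move 2 (0->3):
Peg 0: [2]
Peg 1: [4]
Peg 2: []
Peg 3: [3, 1]

After move 3 (1->2):
Peg 0: [2]
Peg 1: []
Peg 2: [4]
Peg 3: [3, 1]

After move 4 (0->1):
Peg 0: []
Peg 1: [2]
Peg 2: [4]
Peg 3: [3, 1]

After move 5 (1->0):
Peg 0: [2]
Peg 1: []
Peg 2: [4]
Peg 3: [3, 1]

After move 6 (3->1):
Peg 0: [2]
Peg 1: [1]
Peg 2: [4]
Peg 3: [3]

After move 7 (0->2):
Peg 0: []
Peg 1: [1]
Peg 2: [4, 2]
Peg 3: [3]

After move 8 (2->3):
Peg 0: []
Peg 1: [1]
Peg 2: [4]
Peg 3: [3, 2]

After move 9 (3->2):
Peg 0: []
Peg 1: [1]
Peg 2: [4, 2]
Peg 3: [3]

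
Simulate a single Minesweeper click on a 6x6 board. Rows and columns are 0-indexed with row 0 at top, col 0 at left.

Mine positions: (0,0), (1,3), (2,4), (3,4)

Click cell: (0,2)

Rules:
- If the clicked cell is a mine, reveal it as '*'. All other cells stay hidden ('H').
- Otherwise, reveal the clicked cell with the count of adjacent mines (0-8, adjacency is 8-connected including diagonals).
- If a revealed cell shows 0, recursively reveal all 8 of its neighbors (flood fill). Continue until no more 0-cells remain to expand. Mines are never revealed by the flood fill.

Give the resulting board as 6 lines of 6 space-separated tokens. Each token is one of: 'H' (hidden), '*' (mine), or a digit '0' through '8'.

H H 1 H H H
H H H H H H
H H H H H H
H H H H H H
H H H H H H
H H H H H H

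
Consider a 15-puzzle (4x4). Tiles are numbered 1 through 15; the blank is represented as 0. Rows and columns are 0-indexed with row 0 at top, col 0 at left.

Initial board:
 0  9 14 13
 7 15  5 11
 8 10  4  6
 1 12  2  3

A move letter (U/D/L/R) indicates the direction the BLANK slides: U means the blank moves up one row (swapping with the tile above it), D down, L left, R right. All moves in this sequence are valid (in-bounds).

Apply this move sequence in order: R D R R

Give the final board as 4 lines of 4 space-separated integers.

Answer:  9 15 14 13
 7  5 11  0
 8 10  4  6
 1 12  2  3

Derivation:
After move 1 (R):
 9  0 14 13
 7 15  5 11
 8 10  4  6
 1 12  2  3

After move 2 (D):
 9 15 14 13
 7  0  5 11
 8 10  4  6
 1 12  2  3

After move 3 (R):
 9 15 14 13
 7  5  0 11
 8 10  4  6
 1 12  2  3

After move 4 (R):
 9 15 14 13
 7  5 11  0
 8 10  4  6
 1 12  2  3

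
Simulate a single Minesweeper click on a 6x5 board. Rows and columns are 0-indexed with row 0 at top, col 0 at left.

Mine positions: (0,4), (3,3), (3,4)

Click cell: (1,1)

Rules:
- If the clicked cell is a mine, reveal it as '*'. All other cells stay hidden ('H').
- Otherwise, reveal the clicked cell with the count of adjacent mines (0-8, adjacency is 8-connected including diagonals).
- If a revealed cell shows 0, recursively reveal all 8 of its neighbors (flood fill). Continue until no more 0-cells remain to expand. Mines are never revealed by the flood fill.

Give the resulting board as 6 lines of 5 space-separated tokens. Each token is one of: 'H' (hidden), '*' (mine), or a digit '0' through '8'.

0 0 0 1 H
0 0 0 1 H
0 0 1 2 H
0 0 1 H H
0 0 1 2 2
0 0 0 0 0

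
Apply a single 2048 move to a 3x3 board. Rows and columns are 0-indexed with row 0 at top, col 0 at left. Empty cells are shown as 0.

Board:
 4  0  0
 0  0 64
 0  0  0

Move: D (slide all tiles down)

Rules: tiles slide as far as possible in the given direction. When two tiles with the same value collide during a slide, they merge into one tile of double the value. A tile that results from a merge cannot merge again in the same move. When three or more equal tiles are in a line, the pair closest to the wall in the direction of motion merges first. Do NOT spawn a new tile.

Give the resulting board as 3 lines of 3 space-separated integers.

Answer:  0  0  0
 0  0  0
 4  0 64

Derivation:
Slide down:
col 0: [4, 0, 0] -> [0, 0, 4]
col 1: [0, 0, 0] -> [0, 0, 0]
col 2: [0, 64, 0] -> [0, 0, 64]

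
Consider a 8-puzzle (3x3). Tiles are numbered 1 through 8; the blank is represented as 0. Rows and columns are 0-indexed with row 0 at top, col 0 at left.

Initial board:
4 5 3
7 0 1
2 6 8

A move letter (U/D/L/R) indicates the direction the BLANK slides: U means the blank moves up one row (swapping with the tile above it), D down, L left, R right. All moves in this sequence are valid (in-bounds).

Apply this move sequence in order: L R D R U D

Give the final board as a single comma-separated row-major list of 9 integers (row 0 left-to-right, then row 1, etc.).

After move 1 (L):
4 5 3
0 7 1
2 6 8

After move 2 (R):
4 5 3
7 0 1
2 6 8

After move 3 (D):
4 5 3
7 6 1
2 0 8

After move 4 (R):
4 5 3
7 6 1
2 8 0

After move 5 (U):
4 5 3
7 6 0
2 8 1

After move 6 (D):
4 5 3
7 6 1
2 8 0

Answer: 4, 5, 3, 7, 6, 1, 2, 8, 0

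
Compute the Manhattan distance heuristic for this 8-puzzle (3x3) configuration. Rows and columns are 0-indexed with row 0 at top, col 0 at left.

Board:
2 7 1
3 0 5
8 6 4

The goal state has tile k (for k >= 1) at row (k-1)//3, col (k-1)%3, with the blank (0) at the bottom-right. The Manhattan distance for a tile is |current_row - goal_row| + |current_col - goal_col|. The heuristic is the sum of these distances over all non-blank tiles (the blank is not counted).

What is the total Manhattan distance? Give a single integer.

Tile 2: at (0,0), goal (0,1), distance |0-0|+|0-1| = 1
Tile 7: at (0,1), goal (2,0), distance |0-2|+|1-0| = 3
Tile 1: at (0,2), goal (0,0), distance |0-0|+|2-0| = 2
Tile 3: at (1,0), goal (0,2), distance |1-0|+|0-2| = 3
Tile 5: at (1,2), goal (1,1), distance |1-1|+|2-1| = 1
Tile 8: at (2,0), goal (2,1), distance |2-2|+|0-1| = 1
Tile 6: at (2,1), goal (1,2), distance |2-1|+|1-2| = 2
Tile 4: at (2,2), goal (1,0), distance |2-1|+|2-0| = 3
Sum: 1 + 3 + 2 + 3 + 1 + 1 + 2 + 3 = 16

Answer: 16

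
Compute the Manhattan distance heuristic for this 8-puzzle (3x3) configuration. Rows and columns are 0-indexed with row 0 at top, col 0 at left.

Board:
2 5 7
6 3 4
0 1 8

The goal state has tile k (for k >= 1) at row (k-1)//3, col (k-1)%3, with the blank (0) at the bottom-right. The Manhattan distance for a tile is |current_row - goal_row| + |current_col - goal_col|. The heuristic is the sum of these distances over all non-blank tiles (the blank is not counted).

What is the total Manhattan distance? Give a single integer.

Answer: 16

Derivation:
Tile 2: at (0,0), goal (0,1), distance |0-0|+|0-1| = 1
Tile 5: at (0,1), goal (1,1), distance |0-1|+|1-1| = 1
Tile 7: at (0,2), goal (2,0), distance |0-2|+|2-0| = 4
Tile 6: at (1,0), goal (1,2), distance |1-1|+|0-2| = 2
Tile 3: at (1,1), goal (0,2), distance |1-0|+|1-2| = 2
Tile 4: at (1,2), goal (1,0), distance |1-1|+|2-0| = 2
Tile 1: at (2,1), goal (0,0), distance |2-0|+|1-0| = 3
Tile 8: at (2,2), goal (2,1), distance |2-2|+|2-1| = 1
Sum: 1 + 1 + 4 + 2 + 2 + 2 + 3 + 1 = 16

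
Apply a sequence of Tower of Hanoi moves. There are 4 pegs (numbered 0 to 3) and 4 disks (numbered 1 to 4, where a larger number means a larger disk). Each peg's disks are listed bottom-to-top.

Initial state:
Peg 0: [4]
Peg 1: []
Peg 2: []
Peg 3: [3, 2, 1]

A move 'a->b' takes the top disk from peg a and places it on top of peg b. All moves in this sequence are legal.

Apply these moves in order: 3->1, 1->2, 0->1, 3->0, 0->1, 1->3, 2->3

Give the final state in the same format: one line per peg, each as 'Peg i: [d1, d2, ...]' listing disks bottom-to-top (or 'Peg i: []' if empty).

Answer: Peg 0: []
Peg 1: [4]
Peg 2: []
Peg 3: [3, 2, 1]

Derivation:
After move 1 (3->1):
Peg 0: [4]
Peg 1: [1]
Peg 2: []
Peg 3: [3, 2]

After move 2 (1->2):
Peg 0: [4]
Peg 1: []
Peg 2: [1]
Peg 3: [3, 2]

After move 3 (0->1):
Peg 0: []
Peg 1: [4]
Peg 2: [1]
Peg 3: [3, 2]

After move 4 (3->0):
Peg 0: [2]
Peg 1: [4]
Peg 2: [1]
Peg 3: [3]

After move 5 (0->1):
Peg 0: []
Peg 1: [4, 2]
Peg 2: [1]
Peg 3: [3]

After move 6 (1->3):
Peg 0: []
Peg 1: [4]
Peg 2: [1]
Peg 3: [3, 2]

After move 7 (2->3):
Peg 0: []
Peg 1: [4]
Peg 2: []
Peg 3: [3, 2, 1]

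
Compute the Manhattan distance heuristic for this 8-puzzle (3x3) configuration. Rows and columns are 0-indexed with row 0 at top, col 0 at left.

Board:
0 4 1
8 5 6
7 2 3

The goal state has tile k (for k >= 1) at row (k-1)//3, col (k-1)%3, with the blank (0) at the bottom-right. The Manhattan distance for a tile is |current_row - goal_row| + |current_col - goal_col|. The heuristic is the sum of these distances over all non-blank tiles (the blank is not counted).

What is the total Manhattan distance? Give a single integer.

Tile 4: (0,1)->(1,0) = 2
Tile 1: (0,2)->(0,0) = 2
Tile 8: (1,0)->(2,1) = 2
Tile 5: (1,1)->(1,1) = 0
Tile 6: (1,2)->(1,2) = 0
Tile 7: (2,0)->(2,0) = 0
Tile 2: (2,1)->(0,1) = 2
Tile 3: (2,2)->(0,2) = 2
Sum: 2 + 2 + 2 + 0 + 0 + 0 + 2 + 2 = 10

Answer: 10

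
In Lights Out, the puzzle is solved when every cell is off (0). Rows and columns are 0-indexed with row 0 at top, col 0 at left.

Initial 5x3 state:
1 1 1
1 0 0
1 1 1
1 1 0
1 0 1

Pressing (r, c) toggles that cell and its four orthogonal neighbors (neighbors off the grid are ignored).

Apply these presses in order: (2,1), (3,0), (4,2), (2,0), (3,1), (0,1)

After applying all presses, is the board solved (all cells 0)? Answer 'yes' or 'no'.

After press 1 at (2,1):
1 1 1
1 1 0
0 0 0
1 0 0
1 0 1

After press 2 at (3,0):
1 1 1
1 1 0
1 0 0
0 1 0
0 0 1

After press 3 at (4,2):
1 1 1
1 1 0
1 0 0
0 1 1
0 1 0

After press 4 at (2,0):
1 1 1
0 1 0
0 1 0
1 1 1
0 1 0

After press 5 at (3,1):
1 1 1
0 1 0
0 0 0
0 0 0
0 0 0

After press 6 at (0,1):
0 0 0
0 0 0
0 0 0
0 0 0
0 0 0

Lights still on: 0

Answer: yes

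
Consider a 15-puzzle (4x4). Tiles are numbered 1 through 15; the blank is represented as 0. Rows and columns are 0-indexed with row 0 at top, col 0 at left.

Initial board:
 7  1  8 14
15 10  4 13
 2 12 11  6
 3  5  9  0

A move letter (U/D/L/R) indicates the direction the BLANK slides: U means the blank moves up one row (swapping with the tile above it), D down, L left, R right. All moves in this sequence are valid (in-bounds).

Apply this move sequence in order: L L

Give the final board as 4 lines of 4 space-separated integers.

Answer:  7  1  8 14
15 10  4 13
 2 12 11  6
 3  0  5  9

Derivation:
After move 1 (L):
 7  1  8 14
15 10  4 13
 2 12 11  6
 3  5  0  9

After move 2 (L):
 7  1  8 14
15 10  4 13
 2 12 11  6
 3  0  5  9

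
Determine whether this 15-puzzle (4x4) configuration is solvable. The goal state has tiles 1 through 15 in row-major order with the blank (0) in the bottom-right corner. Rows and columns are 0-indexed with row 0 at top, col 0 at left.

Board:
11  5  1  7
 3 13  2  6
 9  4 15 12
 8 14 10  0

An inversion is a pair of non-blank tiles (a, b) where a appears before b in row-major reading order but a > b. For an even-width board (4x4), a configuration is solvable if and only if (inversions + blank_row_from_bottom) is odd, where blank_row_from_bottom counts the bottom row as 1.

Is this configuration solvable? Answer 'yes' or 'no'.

Inversions: 36
Blank is in row 3 (0-indexed from top), which is row 1 counting from the bottom (bottom = 1).
36 + 1 = 37, which is odd, so the puzzle is solvable.

Answer: yes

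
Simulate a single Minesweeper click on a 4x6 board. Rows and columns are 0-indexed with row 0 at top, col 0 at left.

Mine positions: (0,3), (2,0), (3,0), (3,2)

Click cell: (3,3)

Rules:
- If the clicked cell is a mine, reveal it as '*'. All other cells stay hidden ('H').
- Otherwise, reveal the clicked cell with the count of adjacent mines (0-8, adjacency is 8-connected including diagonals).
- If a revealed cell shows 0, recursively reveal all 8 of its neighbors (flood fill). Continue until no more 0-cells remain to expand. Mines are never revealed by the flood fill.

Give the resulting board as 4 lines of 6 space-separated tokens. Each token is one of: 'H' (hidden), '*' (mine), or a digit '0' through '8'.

H H H H H H
H H H H H H
H H H H H H
H H H 1 H H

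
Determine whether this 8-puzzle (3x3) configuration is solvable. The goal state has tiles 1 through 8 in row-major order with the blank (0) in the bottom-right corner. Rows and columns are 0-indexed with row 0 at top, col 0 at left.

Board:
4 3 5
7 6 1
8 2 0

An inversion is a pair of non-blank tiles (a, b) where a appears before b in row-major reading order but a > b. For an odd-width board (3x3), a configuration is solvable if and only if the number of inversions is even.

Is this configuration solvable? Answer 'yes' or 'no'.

Answer: no

Derivation:
Inversions (pairs i<j in row-major order where tile[i] > tile[j] > 0): 13
13 is odd, so the puzzle is not solvable.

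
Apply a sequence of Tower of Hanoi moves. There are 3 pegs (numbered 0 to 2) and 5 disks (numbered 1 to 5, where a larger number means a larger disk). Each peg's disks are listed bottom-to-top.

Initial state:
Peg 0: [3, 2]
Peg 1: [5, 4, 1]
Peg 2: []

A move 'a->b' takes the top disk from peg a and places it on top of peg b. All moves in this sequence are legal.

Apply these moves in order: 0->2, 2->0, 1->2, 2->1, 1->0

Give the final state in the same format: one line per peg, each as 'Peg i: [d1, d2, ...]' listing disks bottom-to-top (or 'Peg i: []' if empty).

After move 1 (0->2):
Peg 0: [3]
Peg 1: [5, 4, 1]
Peg 2: [2]

After move 2 (2->0):
Peg 0: [3, 2]
Peg 1: [5, 4, 1]
Peg 2: []

After move 3 (1->2):
Peg 0: [3, 2]
Peg 1: [5, 4]
Peg 2: [1]

After move 4 (2->1):
Peg 0: [3, 2]
Peg 1: [5, 4, 1]
Peg 2: []

After move 5 (1->0):
Peg 0: [3, 2, 1]
Peg 1: [5, 4]
Peg 2: []

Answer: Peg 0: [3, 2, 1]
Peg 1: [5, 4]
Peg 2: []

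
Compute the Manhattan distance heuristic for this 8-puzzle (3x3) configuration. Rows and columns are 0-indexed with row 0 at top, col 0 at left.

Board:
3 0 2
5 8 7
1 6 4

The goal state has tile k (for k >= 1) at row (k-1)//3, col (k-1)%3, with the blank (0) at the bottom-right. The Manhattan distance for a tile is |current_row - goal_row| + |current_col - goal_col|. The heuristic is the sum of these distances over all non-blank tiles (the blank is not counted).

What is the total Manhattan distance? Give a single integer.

Tile 3: (0,0)->(0,2) = 2
Tile 2: (0,2)->(0,1) = 1
Tile 5: (1,0)->(1,1) = 1
Tile 8: (1,1)->(2,1) = 1
Tile 7: (1,2)->(2,0) = 3
Tile 1: (2,0)->(0,0) = 2
Tile 6: (2,1)->(1,2) = 2
Tile 4: (2,2)->(1,0) = 3
Sum: 2 + 1 + 1 + 1 + 3 + 2 + 2 + 3 = 15

Answer: 15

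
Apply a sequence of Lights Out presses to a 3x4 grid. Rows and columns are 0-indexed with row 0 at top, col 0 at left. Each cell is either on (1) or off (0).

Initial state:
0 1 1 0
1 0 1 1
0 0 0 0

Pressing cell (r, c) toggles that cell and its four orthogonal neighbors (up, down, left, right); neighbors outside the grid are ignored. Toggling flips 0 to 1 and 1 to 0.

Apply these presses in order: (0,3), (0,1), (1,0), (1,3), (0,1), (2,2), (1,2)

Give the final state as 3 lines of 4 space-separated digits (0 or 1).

After press 1 at (0,3):
0 1 0 1
1 0 1 0
0 0 0 0

After press 2 at (0,1):
1 0 1 1
1 1 1 0
0 0 0 0

After press 3 at (1,0):
0 0 1 1
0 0 1 0
1 0 0 0

After press 4 at (1,3):
0 0 1 0
0 0 0 1
1 0 0 1

After press 5 at (0,1):
1 1 0 0
0 1 0 1
1 0 0 1

After press 6 at (2,2):
1 1 0 0
0 1 1 1
1 1 1 0

After press 7 at (1,2):
1 1 1 0
0 0 0 0
1 1 0 0

Answer: 1 1 1 0
0 0 0 0
1 1 0 0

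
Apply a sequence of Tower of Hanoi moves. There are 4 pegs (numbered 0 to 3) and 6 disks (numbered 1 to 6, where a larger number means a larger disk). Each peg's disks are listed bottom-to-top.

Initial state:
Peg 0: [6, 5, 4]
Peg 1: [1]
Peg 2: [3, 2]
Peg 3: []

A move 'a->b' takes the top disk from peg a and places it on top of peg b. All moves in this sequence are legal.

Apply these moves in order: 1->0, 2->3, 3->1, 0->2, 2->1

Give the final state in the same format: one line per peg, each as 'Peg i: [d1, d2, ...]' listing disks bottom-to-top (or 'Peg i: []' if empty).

After move 1 (1->0):
Peg 0: [6, 5, 4, 1]
Peg 1: []
Peg 2: [3, 2]
Peg 3: []

After move 2 (2->3):
Peg 0: [6, 5, 4, 1]
Peg 1: []
Peg 2: [3]
Peg 3: [2]

After move 3 (3->1):
Peg 0: [6, 5, 4, 1]
Peg 1: [2]
Peg 2: [3]
Peg 3: []

After move 4 (0->2):
Peg 0: [6, 5, 4]
Peg 1: [2]
Peg 2: [3, 1]
Peg 3: []

After move 5 (2->1):
Peg 0: [6, 5, 4]
Peg 1: [2, 1]
Peg 2: [3]
Peg 3: []

Answer: Peg 0: [6, 5, 4]
Peg 1: [2, 1]
Peg 2: [3]
Peg 3: []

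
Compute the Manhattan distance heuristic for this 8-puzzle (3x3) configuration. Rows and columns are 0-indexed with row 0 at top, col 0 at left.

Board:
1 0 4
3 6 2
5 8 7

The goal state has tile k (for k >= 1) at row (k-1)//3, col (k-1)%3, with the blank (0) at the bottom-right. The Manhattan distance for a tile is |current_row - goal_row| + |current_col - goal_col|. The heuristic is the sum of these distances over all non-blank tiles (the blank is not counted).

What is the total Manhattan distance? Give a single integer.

Answer: 13

Derivation:
Tile 1: (0,0)->(0,0) = 0
Tile 4: (0,2)->(1,0) = 3
Tile 3: (1,0)->(0,2) = 3
Tile 6: (1,1)->(1,2) = 1
Tile 2: (1,2)->(0,1) = 2
Tile 5: (2,0)->(1,1) = 2
Tile 8: (2,1)->(2,1) = 0
Tile 7: (2,2)->(2,0) = 2
Sum: 0 + 3 + 3 + 1 + 2 + 2 + 0 + 2 = 13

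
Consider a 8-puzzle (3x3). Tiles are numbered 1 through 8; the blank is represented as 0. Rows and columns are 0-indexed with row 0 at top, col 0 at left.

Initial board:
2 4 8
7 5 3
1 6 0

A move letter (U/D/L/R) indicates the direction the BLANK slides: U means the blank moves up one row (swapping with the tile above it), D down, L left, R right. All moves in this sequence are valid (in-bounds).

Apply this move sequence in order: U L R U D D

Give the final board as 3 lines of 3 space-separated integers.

After move 1 (U):
2 4 8
7 5 0
1 6 3

After move 2 (L):
2 4 8
7 0 5
1 6 3

After move 3 (R):
2 4 8
7 5 0
1 6 3

After move 4 (U):
2 4 0
7 5 8
1 6 3

After move 5 (D):
2 4 8
7 5 0
1 6 3

After move 6 (D):
2 4 8
7 5 3
1 6 0

Answer: 2 4 8
7 5 3
1 6 0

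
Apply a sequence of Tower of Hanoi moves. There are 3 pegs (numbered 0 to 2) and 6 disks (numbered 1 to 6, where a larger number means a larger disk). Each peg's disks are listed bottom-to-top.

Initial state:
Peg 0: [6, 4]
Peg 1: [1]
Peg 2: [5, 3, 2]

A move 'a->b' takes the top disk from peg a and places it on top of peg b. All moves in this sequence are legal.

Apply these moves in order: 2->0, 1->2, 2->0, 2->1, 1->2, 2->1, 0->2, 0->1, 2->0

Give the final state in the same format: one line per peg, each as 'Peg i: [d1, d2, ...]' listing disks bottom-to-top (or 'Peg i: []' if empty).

Answer: Peg 0: [6, 4, 1]
Peg 1: [3, 2]
Peg 2: [5]

Derivation:
After move 1 (2->0):
Peg 0: [6, 4, 2]
Peg 1: [1]
Peg 2: [5, 3]

After move 2 (1->2):
Peg 0: [6, 4, 2]
Peg 1: []
Peg 2: [5, 3, 1]

After move 3 (2->0):
Peg 0: [6, 4, 2, 1]
Peg 1: []
Peg 2: [5, 3]

After move 4 (2->1):
Peg 0: [6, 4, 2, 1]
Peg 1: [3]
Peg 2: [5]

After move 5 (1->2):
Peg 0: [6, 4, 2, 1]
Peg 1: []
Peg 2: [5, 3]

After move 6 (2->1):
Peg 0: [6, 4, 2, 1]
Peg 1: [3]
Peg 2: [5]

After move 7 (0->2):
Peg 0: [6, 4, 2]
Peg 1: [3]
Peg 2: [5, 1]

After move 8 (0->1):
Peg 0: [6, 4]
Peg 1: [3, 2]
Peg 2: [5, 1]

After move 9 (2->0):
Peg 0: [6, 4, 1]
Peg 1: [3, 2]
Peg 2: [5]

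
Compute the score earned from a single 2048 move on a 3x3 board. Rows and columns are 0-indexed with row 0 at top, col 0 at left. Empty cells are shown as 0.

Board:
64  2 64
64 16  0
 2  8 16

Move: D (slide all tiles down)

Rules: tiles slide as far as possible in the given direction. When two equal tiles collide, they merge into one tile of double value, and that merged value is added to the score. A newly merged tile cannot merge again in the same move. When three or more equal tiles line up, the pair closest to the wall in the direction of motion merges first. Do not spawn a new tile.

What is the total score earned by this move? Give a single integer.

Slide down:
col 0: [64, 64, 2] -> [0, 128, 2]  score +128 (running 128)
col 1: [2, 16, 8] -> [2, 16, 8]  score +0 (running 128)
col 2: [64, 0, 16] -> [0, 64, 16]  score +0 (running 128)
Board after move:
  0   2   0
128  16  64
  2   8  16

Answer: 128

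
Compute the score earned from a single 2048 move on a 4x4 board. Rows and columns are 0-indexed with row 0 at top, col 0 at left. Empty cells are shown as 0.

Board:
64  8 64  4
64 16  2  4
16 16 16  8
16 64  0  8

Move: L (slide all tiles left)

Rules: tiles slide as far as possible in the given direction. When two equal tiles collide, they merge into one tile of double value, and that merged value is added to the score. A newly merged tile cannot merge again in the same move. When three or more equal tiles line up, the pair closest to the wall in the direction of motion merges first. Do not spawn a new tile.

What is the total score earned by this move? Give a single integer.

Slide left:
row 0: [64, 8, 64, 4] -> [64, 8, 64, 4]  score +0 (running 0)
row 1: [64, 16, 2, 4] -> [64, 16, 2, 4]  score +0 (running 0)
row 2: [16, 16, 16, 8] -> [32, 16, 8, 0]  score +32 (running 32)
row 3: [16, 64, 0, 8] -> [16, 64, 8, 0]  score +0 (running 32)
Board after move:
64  8 64  4
64 16  2  4
32 16  8  0
16 64  8  0

Answer: 32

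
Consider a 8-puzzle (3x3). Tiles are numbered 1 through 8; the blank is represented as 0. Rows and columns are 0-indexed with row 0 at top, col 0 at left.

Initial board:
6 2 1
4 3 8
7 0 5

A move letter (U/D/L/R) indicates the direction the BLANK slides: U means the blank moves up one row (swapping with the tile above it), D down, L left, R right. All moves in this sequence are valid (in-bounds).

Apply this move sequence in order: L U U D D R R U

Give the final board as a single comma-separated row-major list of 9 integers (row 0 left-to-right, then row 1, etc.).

Answer: 6, 2, 1, 4, 3, 0, 7, 5, 8

Derivation:
After move 1 (L):
6 2 1
4 3 8
0 7 5

After move 2 (U):
6 2 1
0 3 8
4 7 5

After move 3 (U):
0 2 1
6 3 8
4 7 5

After move 4 (D):
6 2 1
0 3 8
4 7 5

After move 5 (D):
6 2 1
4 3 8
0 7 5

After move 6 (R):
6 2 1
4 3 8
7 0 5

After move 7 (R):
6 2 1
4 3 8
7 5 0

After move 8 (U):
6 2 1
4 3 0
7 5 8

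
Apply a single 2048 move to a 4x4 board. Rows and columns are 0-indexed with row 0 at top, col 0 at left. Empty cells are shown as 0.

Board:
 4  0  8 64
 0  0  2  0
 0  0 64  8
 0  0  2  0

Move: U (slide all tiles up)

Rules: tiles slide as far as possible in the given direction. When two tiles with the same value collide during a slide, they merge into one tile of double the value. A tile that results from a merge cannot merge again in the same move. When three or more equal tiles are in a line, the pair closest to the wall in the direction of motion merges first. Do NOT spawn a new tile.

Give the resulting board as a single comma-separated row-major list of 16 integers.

Answer: 4, 0, 8, 64, 0, 0, 2, 8, 0, 0, 64, 0, 0, 0, 2, 0

Derivation:
Slide up:
col 0: [4, 0, 0, 0] -> [4, 0, 0, 0]
col 1: [0, 0, 0, 0] -> [0, 0, 0, 0]
col 2: [8, 2, 64, 2] -> [8, 2, 64, 2]
col 3: [64, 0, 8, 0] -> [64, 8, 0, 0]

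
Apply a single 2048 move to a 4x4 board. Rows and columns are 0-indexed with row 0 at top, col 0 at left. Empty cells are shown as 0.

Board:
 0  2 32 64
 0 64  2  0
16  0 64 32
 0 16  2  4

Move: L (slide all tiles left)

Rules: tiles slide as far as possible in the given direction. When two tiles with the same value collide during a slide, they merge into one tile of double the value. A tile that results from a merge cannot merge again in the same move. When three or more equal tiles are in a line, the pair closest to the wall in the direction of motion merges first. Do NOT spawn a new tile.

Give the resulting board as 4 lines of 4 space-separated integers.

Answer:  2 32 64  0
64  2  0  0
16 64 32  0
16  2  4  0

Derivation:
Slide left:
row 0: [0, 2, 32, 64] -> [2, 32, 64, 0]
row 1: [0, 64, 2, 0] -> [64, 2, 0, 0]
row 2: [16, 0, 64, 32] -> [16, 64, 32, 0]
row 3: [0, 16, 2, 4] -> [16, 2, 4, 0]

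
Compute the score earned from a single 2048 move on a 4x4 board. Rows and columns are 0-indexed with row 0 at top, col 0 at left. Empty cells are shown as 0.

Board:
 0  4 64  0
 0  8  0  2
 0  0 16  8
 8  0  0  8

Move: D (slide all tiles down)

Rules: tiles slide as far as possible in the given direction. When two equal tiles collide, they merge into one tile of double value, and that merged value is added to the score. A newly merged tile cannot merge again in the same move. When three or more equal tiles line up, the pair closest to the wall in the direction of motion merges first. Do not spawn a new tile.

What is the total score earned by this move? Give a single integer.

Slide down:
col 0: [0, 0, 0, 8] -> [0, 0, 0, 8]  score +0 (running 0)
col 1: [4, 8, 0, 0] -> [0, 0, 4, 8]  score +0 (running 0)
col 2: [64, 0, 16, 0] -> [0, 0, 64, 16]  score +0 (running 0)
col 3: [0, 2, 8, 8] -> [0, 0, 2, 16]  score +16 (running 16)
Board after move:
 0  0  0  0
 0  0  0  0
 0  4 64  2
 8  8 16 16

Answer: 16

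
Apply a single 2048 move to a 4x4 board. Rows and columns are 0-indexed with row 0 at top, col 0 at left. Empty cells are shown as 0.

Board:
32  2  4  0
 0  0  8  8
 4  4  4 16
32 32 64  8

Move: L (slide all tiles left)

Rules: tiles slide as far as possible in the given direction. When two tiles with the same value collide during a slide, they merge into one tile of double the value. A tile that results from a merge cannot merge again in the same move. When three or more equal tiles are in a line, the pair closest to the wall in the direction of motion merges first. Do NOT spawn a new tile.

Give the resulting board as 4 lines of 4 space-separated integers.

Answer: 32  2  4  0
16  0  0  0
 8  4 16  0
64 64  8  0

Derivation:
Slide left:
row 0: [32, 2, 4, 0] -> [32, 2, 4, 0]
row 1: [0, 0, 8, 8] -> [16, 0, 0, 0]
row 2: [4, 4, 4, 16] -> [8, 4, 16, 0]
row 3: [32, 32, 64, 8] -> [64, 64, 8, 0]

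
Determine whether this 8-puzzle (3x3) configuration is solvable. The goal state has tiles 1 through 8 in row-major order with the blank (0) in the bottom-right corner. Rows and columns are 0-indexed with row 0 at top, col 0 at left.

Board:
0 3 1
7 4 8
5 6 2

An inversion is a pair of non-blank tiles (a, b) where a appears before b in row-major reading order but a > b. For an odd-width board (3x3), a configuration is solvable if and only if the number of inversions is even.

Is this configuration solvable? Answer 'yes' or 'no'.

Answer: yes

Derivation:
Inversions (pairs i<j in row-major order where tile[i] > tile[j] > 0): 12
12 is even, so the puzzle is solvable.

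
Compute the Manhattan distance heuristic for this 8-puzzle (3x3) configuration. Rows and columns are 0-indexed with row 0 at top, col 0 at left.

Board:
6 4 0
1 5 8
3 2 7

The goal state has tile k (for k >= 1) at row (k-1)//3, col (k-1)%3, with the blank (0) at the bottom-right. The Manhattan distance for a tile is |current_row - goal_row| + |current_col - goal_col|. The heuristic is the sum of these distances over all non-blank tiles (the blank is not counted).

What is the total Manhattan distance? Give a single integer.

Tile 6: at (0,0), goal (1,2), distance |0-1|+|0-2| = 3
Tile 4: at (0,1), goal (1,0), distance |0-1|+|1-0| = 2
Tile 1: at (1,0), goal (0,0), distance |1-0|+|0-0| = 1
Tile 5: at (1,1), goal (1,1), distance |1-1|+|1-1| = 0
Tile 8: at (1,2), goal (2,1), distance |1-2|+|2-1| = 2
Tile 3: at (2,0), goal (0,2), distance |2-0|+|0-2| = 4
Tile 2: at (2,1), goal (0,1), distance |2-0|+|1-1| = 2
Tile 7: at (2,2), goal (2,0), distance |2-2|+|2-0| = 2
Sum: 3 + 2 + 1 + 0 + 2 + 4 + 2 + 2 = 16

Answer: 16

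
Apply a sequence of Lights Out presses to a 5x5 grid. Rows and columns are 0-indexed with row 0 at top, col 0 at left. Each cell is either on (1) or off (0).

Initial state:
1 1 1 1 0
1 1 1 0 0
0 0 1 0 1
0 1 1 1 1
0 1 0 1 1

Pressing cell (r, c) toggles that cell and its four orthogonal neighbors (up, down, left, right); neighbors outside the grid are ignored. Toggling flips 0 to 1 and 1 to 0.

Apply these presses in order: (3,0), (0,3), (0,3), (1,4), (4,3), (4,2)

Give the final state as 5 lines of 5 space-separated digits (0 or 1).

After press 1 at (3,0):
1 1 1 1 0
1 1 1 0 0
1 0 1 0 1
1 0 1 1 1
1 1 0 1 1

After press 2 at (0,3):
1 1 0 0 1
1 1 1 1 0
1 0 1 0 1
1 0 1 1 1
1 1 0 1 1

After press 3 at (0,3):
1 1 1 1 0
1 1 1 0 0
1 0 1 0 1
1 0 1 1 1
1 1 0 1 1

After press 4 at (1,4):
1 1 1 1 1
1 1 1 1 1
1 0 1 0 0
1 0 1 1 1
1 1 0 1 1

After press 5 at (4,3):
1 1 1 1 1
1 1 1 1 1
1 0 1 0 0
1 0 1 0 1
1 1 1 0 0

After press 6 at (4,2):
1 1 1 1 1
1 1 1 1 1
1 0 1 0 0
1 0 0 0 1
1 0 0 1 0

Answer: 1 1 1 1 1
1 1 1 1 1
1 0 1 0 0
1 0 0 0 1
1 0 0 1 0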